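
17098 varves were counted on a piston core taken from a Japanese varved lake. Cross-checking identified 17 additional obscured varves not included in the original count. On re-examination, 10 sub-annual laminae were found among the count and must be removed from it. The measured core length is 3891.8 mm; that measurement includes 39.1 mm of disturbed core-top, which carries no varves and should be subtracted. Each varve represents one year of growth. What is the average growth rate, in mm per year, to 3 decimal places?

0.225 mm per year

True varve count = 17098 − 10 + 17 = 17105.
The growth record spans 3891.8 − 39.1 = 3852.7 mm.
Mean rate = 3852.7 mm / 17105 years ≈ 0.225 mm per year.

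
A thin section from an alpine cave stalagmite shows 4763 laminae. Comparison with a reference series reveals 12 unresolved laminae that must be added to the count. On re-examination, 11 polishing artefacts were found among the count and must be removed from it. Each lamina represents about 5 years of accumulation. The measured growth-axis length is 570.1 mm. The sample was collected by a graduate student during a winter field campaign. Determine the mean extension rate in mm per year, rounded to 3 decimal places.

0.024 mm per year

After corrections the count is 4763 − 11 + 12 = 4764 laminae.
At 5 years per lamina, 4764 × 5 = 23820 years.
Mean rate = 570.1 mm / 23820 years ≈ 0.024 mm per year.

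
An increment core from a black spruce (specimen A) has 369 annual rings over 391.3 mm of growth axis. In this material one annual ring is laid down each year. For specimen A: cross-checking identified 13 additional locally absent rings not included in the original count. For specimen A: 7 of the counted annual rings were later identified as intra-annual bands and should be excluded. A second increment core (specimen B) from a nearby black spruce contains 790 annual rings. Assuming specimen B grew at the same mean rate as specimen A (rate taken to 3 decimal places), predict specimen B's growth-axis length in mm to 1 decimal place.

Specimen A: true annual ring count = 369 − 7 + 13 = 375.
A: 391.3 mm over 375 years gives 391.3 / 375 ≈ 1.043 mm/year.
Length of B = 1.043 × 790 = 824.0 mm.

824.0 mm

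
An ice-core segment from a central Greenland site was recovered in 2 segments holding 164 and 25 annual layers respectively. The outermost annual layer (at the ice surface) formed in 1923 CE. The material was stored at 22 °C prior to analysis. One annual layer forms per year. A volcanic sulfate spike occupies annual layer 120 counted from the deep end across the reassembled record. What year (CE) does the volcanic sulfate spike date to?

1854 CE

Total annual layers = 164 + 25 = 189.
The volcanic sulfate spike sits at annual layer 120 from the deep end, so 189 − 120 = 69 annual layers formed after it.
The annual layer at the ice surface is 1923 CE, so the volcanic sulfate spike dates to 1923 − 69 = 1854 CE.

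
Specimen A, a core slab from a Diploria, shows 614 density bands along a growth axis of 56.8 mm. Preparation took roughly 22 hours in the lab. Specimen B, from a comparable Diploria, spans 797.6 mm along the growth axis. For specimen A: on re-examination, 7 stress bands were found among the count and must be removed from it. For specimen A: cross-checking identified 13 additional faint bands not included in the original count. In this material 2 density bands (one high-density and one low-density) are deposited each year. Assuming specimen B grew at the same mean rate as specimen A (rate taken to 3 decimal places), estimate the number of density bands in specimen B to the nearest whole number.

Specimen A: adjusted count: 614 − 7 + 13 = 620 density bands.
Specimen A: dividing by 2 density bands per year: 620 / 2 = 310 years.
A: 56.8 mm over 310 years gives 56.8 / 310 ≈ 0.183 mm/yr.
B spans 797.6 / 0.183 = 4358.47 years; at 2 density bands per year that is 4358.47 × 2 ≈ 8717 density bands.

8717 density bands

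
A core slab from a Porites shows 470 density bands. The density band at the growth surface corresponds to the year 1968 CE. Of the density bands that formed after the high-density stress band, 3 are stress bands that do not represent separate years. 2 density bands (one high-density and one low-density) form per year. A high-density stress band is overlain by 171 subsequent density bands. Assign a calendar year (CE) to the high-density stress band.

171 density bands post-date the high-density stress band.
Excluding 3 false density bands: 171 − 3 = 168.
With 2 density bands per year, 168 / 2 = 84 years.
The density band at the growth surface is 1968 CE, so the high-density stress band dates to 1968 − 84 = 1884 CE.

1884 CE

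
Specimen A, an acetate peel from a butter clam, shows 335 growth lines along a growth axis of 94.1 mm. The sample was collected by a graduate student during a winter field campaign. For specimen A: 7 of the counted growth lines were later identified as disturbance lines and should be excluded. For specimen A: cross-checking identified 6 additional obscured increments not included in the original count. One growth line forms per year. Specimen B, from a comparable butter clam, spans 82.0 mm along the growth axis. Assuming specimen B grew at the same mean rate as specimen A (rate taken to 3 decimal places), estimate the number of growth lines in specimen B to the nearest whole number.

Specimen A: true growth line count = 335 − 7 + 6 = 334.
A: 94.1 mm over 334 years gives 94.1 / 334 ≈ 0.282 mm/yr.
B spans 82.0 / 0.282 = 290.78 years ≈ 291 growth lines.

291 growth lines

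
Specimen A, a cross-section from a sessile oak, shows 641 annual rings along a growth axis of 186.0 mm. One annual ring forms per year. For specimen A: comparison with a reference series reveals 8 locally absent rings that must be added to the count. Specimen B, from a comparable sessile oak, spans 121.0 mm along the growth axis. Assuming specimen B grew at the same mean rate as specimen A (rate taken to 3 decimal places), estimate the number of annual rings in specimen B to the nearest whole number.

Specimen A: after corrections the count is 641 + 8 = 649 annual rings.
A: Mean rate = 186.0 mm / 649 years ≈ 0.287 mm/year.
Specimen B: 121.0 mm / 0.287 mm per year = 421.60 years ≈ 422 annual rings.

422 annual rings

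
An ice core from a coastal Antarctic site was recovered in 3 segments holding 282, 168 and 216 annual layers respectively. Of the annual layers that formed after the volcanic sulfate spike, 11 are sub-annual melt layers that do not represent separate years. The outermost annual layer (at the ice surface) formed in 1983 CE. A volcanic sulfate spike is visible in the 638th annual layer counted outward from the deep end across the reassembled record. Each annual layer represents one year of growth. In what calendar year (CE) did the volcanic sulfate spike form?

Total annual layers = 282 + 168 + 216 = 666.
The volcanic sulfate spike sits at annual layer 638 from the deep end, so 666 − 638 = 28 annual layers formed after it.
Removing the 11 false annual layers leaves 28 − 11 = 17 true annual layers beyond the volcanic sulfate spike.
1983 − 17 = 1966 CE.

1966 CE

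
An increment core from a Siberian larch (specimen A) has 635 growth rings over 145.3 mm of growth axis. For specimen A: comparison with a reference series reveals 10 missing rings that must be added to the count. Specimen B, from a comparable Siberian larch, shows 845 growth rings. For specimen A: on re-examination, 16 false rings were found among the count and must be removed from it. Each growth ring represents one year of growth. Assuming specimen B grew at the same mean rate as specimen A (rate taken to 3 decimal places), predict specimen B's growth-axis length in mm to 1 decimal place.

195.2 mm

Specimen A: adjusted count: 635 − 16 + 10 = 629 growth rings.
A: 145.3 mm over 629 years gives 145.3 / 629 ≈ 0.231 mm/year.
Length of B = 0.231 × 845 = 195.2 mm.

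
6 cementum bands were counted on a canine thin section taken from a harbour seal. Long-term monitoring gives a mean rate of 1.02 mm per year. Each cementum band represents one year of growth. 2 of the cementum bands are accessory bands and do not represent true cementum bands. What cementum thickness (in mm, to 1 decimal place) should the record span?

4.1 mm

After corrections the count is 6 − 2 = 4 cementum bands.
Predicted length = 1.02 mm/year × 4 years = 4.1 mm.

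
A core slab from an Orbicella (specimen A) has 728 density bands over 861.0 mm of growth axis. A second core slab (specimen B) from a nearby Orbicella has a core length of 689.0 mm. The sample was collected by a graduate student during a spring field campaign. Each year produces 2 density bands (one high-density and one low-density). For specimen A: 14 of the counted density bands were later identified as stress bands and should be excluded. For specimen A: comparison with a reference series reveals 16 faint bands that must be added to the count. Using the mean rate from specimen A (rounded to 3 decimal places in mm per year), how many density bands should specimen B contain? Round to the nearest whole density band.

584 density bands

Specimen A: adjusted count: 728 − 14 + 16 = 730 density bands.
Specimen A: 730 density bands at 2 per year is 730 / 2 = 365 years.
A: Extension rate ≈ 861.0 / 365 = 2.359 mm/year.
Specimen B: 689.0 mm / 2.359 mm per year = 292.07 years; at 2 density bands per year that is 292.07 × 2 ≈ 584 density bands.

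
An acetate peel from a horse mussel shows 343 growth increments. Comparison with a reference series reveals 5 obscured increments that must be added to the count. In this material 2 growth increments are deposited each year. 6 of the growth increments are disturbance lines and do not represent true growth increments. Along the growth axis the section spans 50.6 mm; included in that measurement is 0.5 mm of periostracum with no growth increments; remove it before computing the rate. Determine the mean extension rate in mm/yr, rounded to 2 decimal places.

0.29 mm/yr

Adjusted count: 343 − 6 + 5 = 342 growth increments.
342 growth increments at 2 per year is 342 / 2 = 171 years.
Removing the 0.5 mm offcut leaves 50.6 − 0.5 = 50.1 mm.
Mean rate = 50.1 mm / 171 years ≈ 0.29 mm/yr.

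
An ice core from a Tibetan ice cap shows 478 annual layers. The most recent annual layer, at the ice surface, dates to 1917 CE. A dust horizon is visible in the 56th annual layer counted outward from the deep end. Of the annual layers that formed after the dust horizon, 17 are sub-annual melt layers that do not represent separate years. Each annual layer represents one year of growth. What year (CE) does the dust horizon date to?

Between annual layer 56 and the ice surface there are 478 − 56 = 422 annual layers.
Excluding 17 false annual layers: 422 − 17 = 405.
The annual layer at the ice surface is 1917 CE, so the dust horizon dates to 1917 − 405 = 1512 CE.

1512 CE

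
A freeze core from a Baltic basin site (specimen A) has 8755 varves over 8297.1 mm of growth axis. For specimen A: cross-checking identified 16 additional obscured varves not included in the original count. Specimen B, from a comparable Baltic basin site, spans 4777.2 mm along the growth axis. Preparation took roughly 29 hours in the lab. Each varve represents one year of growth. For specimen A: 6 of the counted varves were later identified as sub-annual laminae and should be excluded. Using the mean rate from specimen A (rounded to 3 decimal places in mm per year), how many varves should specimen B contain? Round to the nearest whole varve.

Specimen A: adjusted count: 8755 − 6 + 16 = 8765 varves.
A: 8297.1 mm over 8765 years gives 8297.1 / 8765 ≈ 0.947 mm per year.
B spans 4777.2 / 0.947 = 5044.56 years ≈ 5045 varves.

5045 varves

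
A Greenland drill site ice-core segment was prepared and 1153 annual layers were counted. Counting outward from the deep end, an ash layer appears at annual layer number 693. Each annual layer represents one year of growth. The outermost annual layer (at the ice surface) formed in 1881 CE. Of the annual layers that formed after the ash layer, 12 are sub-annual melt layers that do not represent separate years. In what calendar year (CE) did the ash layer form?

1433 CE

Between annual layer 693 and the ice surface there are 1153 − 693 = 460 annual layers.
Excluding 12 false annual layers: 460 − 12 = 448.
Counting back 448 years from 1881 CE places the ash layer in 1881 − 448 = 1433 CE.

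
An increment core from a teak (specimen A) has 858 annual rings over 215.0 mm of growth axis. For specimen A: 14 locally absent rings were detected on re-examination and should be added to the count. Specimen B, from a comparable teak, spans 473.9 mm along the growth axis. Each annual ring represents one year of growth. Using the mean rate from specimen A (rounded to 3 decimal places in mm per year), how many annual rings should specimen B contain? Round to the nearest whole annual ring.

1919 annual rings

Specimen A: true annual ring count = 858 + 14 = 872.
A: Extension rate ≈ 215.0 / 872 = 0.247 mm/year.
Specimen B: 473.9 mm / 0.247 mm per year = 1918.62 years ≈ 1919 annual rings.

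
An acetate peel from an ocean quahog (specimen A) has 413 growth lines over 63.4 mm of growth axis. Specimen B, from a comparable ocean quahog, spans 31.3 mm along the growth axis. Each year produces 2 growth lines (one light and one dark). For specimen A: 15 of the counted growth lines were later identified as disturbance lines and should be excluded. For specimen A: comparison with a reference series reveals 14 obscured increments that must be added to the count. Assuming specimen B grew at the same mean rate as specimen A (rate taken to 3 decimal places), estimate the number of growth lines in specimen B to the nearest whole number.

Specimen A: correcting the raw count gives 413 − 15 + 14 = 412 true growth lines.
Specimen A: 412 growth lines at 2 per year is 412 / 2 = 206 years.
A: 63.4 mm over 206 years gives 63.4 / 206 ≈ 0.308 mm/yr.
Specimen B: 31.3 mm / 0.308 mm per year = 101.62 years; at 2 growth lines per year that is 101.62 × 2 ≈ 203 growth lines.

203 growth lines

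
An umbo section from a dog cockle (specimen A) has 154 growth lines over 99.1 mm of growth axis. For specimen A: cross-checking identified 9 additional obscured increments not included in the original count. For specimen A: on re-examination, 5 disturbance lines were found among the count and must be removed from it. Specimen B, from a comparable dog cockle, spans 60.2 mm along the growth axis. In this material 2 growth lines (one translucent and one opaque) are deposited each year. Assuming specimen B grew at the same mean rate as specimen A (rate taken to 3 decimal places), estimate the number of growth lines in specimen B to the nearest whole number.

96 growth lines

Specimen A: adjusted count: 154 − 5 + 9 = 158 growth lines.
Specimen A: dividing by 2 growth lines per year: 158 / 2 = 79 years.
A: 99.1 mm over 79 years gives 99.1 / 79 ≈ 1.254 mm/year.
For B, 60.2 / 1.254 = 48.01 years; at 2 growth lines per year that is 48.01 × 2 ≈ 96 growth lines.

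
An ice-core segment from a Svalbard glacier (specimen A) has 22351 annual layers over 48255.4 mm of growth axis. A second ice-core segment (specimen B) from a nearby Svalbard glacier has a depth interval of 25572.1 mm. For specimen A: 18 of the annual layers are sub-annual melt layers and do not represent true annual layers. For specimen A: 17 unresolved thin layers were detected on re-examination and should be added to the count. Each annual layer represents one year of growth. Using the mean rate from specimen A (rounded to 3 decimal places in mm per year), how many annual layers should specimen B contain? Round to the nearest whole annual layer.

11844 annual layers

Specimen A: correcting the raw count gives 22351 − 18 + 17 = 22350 true annual layers.
A: Extension rate ≈ 48255.4 / 22350 = 2.159 mm/year.
Specimen B: 25572.1 mm / 2.159 mm per year = 11844.42 years ≈ 11844 annual layers.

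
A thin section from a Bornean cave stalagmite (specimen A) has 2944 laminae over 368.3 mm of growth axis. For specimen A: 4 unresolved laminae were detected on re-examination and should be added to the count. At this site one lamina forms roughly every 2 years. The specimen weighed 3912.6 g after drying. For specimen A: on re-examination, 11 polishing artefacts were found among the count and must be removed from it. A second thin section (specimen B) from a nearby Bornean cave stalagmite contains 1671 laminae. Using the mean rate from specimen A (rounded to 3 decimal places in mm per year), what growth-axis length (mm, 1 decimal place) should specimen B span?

Specimen A: after corrections the count is 2944 − 11 + 4 = 2937 laminae.
Specimen A: 2937 laminae at 2 years each span 2937 × 2 = 5874 years.
A: Extension rate ≈ 368.3 / 5874 = 0.063 mm/yr.
Specimen B: multiplying by 2 years per lamina: 1671 × 2 = 3342 years. Length of B = 0.063 × 3342 = 210.5 mm.

210.5 mm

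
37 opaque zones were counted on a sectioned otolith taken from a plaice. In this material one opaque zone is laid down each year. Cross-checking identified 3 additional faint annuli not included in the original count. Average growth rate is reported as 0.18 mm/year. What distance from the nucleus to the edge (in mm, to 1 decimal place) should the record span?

7.2 mm

Adjusted count: 37 + 3 = 40 opaque zones.
40 years at 0.18 mm/year gives 0.18 × 40 = 7.2 mm.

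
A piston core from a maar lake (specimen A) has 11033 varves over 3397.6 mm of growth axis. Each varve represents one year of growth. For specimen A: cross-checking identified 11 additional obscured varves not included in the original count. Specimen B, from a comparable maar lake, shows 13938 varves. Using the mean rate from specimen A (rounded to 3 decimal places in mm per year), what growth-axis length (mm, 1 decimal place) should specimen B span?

4292.9 mm

Specimen A: true varve count = 11033 + 11 = 11044.
A: 3397.6 mm over 11044 years gives 3397.6 / 11044 ≈ 0.308 mm/yr.
Length of B = 0.308 × 13938 = 4292.9 mm.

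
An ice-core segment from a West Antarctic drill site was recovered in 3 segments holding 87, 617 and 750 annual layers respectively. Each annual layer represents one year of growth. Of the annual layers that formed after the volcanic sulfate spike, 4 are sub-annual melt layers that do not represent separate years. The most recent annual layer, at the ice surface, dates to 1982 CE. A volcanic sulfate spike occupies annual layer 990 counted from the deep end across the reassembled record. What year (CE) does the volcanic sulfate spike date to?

Total annual layers = 87 + 617 + 750 = 1454.
1454 − 990 = 464 annual layers lie beyond the volcanic sulfate spike toward the ice surface.
Excluding 4 false annual layers: 464 − 4 = 460.
The annual layer at the ice surface is 1982 CE, so the volcanic sulfate spike dates to 1982 − 460 = 1522 CE.

1522 CE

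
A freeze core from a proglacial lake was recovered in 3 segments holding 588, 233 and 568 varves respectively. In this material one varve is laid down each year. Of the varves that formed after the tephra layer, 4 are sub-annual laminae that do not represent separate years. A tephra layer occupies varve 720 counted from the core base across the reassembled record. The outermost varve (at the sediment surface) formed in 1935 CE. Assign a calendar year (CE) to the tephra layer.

Total varves = 588 + 233 + 568 = 1389.
Between varve 720 and the sediment surface there are 1389 − 720 = 669 varves.
Removing the 4 false varves leaves 669 − 4 = 665 true varves beyond the tephra layer.
1935 − 665 = 1270 CE.

1270 CE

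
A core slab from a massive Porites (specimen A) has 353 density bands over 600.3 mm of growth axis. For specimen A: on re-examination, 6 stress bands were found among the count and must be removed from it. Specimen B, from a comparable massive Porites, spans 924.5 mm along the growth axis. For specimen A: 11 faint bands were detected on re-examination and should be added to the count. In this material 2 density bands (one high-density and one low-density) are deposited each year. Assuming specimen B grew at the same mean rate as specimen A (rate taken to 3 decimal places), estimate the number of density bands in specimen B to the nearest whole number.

551 density bands

Specimen A: adjusted count: 353 − 6 + 11 = 358 density bands.
Specimen A: 358 density bands at 2 per year is 358 / 2 = 179 years.
A: Mean rate = 600.3 mm / 179 years ≈ 3.354 mm/year.
Specimen B: 924.5 mm / 3.354 mm per year = 275.64 years; at 2 density bands per year that is 275.64 × 2 ≈ 551 density bands.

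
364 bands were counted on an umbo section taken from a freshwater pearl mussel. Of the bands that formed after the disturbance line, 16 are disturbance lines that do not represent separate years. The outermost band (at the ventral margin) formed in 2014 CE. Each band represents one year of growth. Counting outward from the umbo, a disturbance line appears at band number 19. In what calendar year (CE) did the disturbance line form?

1685 CE

The disturbance line sits at band 19 from the umbo, so 364 − 19 = 345 bands formed after it.
Removing the 16 false bands leaves 345 − 16 = 329 true bands beyond the disturbance line.
2014 − 329 = 1685 CE.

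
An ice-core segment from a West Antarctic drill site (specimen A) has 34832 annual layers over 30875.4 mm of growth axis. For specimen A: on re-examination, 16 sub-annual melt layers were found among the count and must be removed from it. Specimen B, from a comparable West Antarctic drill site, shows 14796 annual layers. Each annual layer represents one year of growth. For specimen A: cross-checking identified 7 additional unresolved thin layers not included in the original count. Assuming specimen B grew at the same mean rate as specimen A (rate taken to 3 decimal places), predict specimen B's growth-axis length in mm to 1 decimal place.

13124.1 mm

Specimen A: correcting the raw count gives 34832 − 16 + 7 = 34823 true annual layers.
A: Mean rate = 30875.4 mm / 34823 years ≈ 0.887 mm/year.
For B, 0.887 mm/year × 14796 years = 13124.1 mm.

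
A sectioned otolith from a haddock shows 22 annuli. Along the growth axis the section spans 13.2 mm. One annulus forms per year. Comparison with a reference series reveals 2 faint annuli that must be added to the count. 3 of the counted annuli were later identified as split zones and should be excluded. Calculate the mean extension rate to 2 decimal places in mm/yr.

After corrections the count is 22 − 3 + 2 = 21 annuli.
13.2 mm over 21 years gives 13.2 / 21 ≈ 0.63 mm/yr.

0.63 mm/yr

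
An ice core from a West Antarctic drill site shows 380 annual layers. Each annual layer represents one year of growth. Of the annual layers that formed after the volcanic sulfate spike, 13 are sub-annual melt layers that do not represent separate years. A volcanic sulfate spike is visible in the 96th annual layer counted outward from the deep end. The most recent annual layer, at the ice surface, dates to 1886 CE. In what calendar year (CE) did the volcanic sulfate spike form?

1615 CE

Between annual layer 96 and the ice surface there are 380 − 96 = 284 annual layers.
Excluding 13 false annual layers: 284 − 13 = 271.
The annual layer at the ice surface is 1886 CE, so the volcanic sulfate spike dates to 1886 − 271 = 1615 CE.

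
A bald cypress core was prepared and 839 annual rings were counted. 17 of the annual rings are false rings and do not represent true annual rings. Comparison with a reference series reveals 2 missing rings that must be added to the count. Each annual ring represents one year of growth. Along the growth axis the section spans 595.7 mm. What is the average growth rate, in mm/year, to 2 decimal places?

0.72 mm/year

Adjusted count: 839 − 17 + 2 = 824 annual rings.
Extension rate ≈ 595.7 / 824 = 0.72 mm/year.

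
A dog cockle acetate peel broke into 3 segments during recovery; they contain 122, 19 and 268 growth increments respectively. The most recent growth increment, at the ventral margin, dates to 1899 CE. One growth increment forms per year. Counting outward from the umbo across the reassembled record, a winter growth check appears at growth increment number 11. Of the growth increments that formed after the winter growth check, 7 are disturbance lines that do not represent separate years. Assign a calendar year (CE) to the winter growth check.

1508 CE

Total growth increments = 122 + 19 + 268 = 409.
409 − 11 = 398 growth increments lie beyond the winter growth check toward the ventral margin.
398 − 7 false = 391 true growth increments after the winter growth check.
Counting back 391 years from 1899 CE places the winter growth check in 1899 − 391 = 1508 CE.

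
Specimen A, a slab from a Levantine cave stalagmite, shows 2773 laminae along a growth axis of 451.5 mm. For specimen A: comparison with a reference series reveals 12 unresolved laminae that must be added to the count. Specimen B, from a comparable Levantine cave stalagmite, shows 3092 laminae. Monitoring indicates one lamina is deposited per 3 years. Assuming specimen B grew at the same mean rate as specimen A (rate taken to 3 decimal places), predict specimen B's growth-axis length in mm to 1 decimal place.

Specimen A: adjusted count: 2773 + 12 = 2785 laminae.
Specimen A: multiplying by 3 years per lamina: 2785 × 3 = 8355 years.
A: 451.5 mm over 8355 years gives 451.5 / 8355 ≈ 0.054 mm per year.
Specimen B: multiplying by 3 years per lamina: 3092 × 3 = 9276 years. For B, 0.054 mm/year × 9276 years = 500.9 mm.

500.9 mm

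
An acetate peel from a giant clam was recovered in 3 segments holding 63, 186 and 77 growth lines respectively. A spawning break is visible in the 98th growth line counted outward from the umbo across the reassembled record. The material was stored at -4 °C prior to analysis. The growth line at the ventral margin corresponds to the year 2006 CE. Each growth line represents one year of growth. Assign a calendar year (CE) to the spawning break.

1778 CE

Total growth lines = 63 + 186 + 77 = 326.
326 − 98 = 228 growth lines lie beyond the spawning break toward the ventral margin.
Counting back 228 years from 2006 CE places the spawning break in 2006 − 228 = 1778 CE.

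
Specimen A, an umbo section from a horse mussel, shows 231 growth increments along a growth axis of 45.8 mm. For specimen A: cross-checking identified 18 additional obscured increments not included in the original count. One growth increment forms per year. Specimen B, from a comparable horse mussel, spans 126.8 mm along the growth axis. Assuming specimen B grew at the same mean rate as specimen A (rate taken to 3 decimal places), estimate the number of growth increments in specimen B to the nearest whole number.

689 growth increments

Specimen A: correcting the raw count gives 231 + 18 = 249 true growth increments.
A: 45.8 mm over 249 years gives 45.8 / 249 ≈ 0.184 mm per year.
B spans 126.8 / 0.184 = 689.13 years ≈ 689 growth increments.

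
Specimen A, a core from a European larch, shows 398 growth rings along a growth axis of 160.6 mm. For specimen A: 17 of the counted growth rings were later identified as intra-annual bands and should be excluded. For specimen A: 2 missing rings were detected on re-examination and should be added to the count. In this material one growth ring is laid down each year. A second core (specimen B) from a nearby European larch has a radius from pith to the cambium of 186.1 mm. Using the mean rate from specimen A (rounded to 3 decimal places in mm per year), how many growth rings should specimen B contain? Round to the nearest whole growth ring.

444 growth rings

Specimen A: adjusted count: 398 − 17 + 2 = 383 growth rings.
A: Extension rate ≈ 160.6 / 383 = 0.419 mm/yr.
For B, 186.1 / 0.419 = 444.15 years ≈ 444 growth rings.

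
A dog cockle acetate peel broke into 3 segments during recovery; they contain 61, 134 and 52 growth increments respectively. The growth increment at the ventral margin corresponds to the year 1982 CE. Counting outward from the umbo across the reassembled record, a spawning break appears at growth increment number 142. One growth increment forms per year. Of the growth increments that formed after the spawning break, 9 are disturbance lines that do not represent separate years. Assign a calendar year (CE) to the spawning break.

Total growth increments = 61 + 134 + 52 = 247.
The spawning break sits at growth increment 142 from the umbo, so 247 − 142 = 105 growth increments formed after it.
105 − 9 false = 96 true growth increments after the spawning break.
The growth increment at the ventral margin is 1982 CE, so the spawning break dates to 1982 − 96 = 1886 CE.

1886 CE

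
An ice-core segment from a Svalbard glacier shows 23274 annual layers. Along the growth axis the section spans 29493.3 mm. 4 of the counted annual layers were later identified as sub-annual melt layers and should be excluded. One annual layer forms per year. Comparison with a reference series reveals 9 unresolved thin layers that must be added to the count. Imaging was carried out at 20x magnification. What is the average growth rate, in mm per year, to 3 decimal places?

1.267 mm per year

Adjusted count: 23274 − 4 + 9 = 23279 annual layers.
Mean rate = 29493.3 mm / 23279 years ≈ 1.267 mm per year.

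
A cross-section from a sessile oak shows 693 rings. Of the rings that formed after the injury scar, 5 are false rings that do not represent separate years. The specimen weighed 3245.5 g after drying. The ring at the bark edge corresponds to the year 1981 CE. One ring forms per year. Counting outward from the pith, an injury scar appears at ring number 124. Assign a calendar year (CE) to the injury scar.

693 − 124 = 569 rings lie beyond the injury scar toward the bark edge.
569 − 5 false = 564 true rings after the injury scar.
The ring at the bark edge is 1981 CE, so the injury scar dates to 1981 − 564 = 1417 CE.

1417 CE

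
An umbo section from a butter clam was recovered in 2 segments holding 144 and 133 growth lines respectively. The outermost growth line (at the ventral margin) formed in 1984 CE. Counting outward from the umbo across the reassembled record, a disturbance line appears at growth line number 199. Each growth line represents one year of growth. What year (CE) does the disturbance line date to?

Total growth lines = 144 + 133 = 277.
The disturbance line sits at growth line 199 from the umbo, so 277 − 199 = 78 growth lines formed after it.
The growth line at the ventral margin is 1984 CE, so the disturbance line dates to 1984 − 78 = 1906 CE.

1906 CE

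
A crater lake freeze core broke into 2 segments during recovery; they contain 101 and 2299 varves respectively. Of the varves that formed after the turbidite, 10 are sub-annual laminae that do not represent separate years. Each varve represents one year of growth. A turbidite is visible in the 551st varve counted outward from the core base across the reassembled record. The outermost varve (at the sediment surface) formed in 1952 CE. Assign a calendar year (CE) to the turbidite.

113 CE

Total varves = 101 + 2299 = 2400.
The turbidite sits at varve 551 from the core base, so 2400 − 551 = 1849 varves formed after it.
Removing the 10 false varves leaves 1849 − 10 = 1839 true varves beyond the turbidite.
1952 − 1839 = 113 CE.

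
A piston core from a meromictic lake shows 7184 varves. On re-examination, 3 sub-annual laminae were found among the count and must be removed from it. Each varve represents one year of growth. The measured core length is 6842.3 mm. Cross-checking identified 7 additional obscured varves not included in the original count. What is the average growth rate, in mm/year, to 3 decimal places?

0.952 mm/year

After corrections the count is 7184 − 3 + 7 = 7188 varves.
Mean rate = 6842.3 mm / 7188 years ≈ 0.952 mm/year.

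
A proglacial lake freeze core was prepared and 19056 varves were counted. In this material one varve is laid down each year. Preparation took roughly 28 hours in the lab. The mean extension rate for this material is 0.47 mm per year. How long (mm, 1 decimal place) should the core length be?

19056 years of growth are recorded.
19056 years at 0.47 mm/year gives 0.47 × 19056 = 8956.3 mm.

8956.3 mm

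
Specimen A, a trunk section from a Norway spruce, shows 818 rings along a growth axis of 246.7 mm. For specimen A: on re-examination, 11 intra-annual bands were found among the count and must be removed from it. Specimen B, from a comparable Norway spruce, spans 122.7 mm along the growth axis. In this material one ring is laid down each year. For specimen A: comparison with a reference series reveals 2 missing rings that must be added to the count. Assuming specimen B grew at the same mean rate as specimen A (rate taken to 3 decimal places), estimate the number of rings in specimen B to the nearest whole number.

Specimen A: true ring count = 818 − 11 + 2 = 809.
A: Mean rate = 246.7 mm / 809 years ≈ 0.305 mm per year.
Specimen B: 122.7 mm / 0.305 mm per year = 402.30 years ≈ 402 rings.

402 rings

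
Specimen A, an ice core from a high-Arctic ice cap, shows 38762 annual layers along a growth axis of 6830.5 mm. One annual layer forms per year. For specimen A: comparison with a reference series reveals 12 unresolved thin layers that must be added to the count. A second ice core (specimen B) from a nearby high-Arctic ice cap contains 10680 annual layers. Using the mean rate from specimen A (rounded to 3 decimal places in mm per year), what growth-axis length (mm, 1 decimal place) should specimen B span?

Specimen A: correcting the raw count gives 38762 + 12 = 38774 true annual layers.
A: Mean rate = 6830.5 mm / 38774 years ≈ 0.176 mm per year.
For B, 0.176 mm/year × 10680 years = 1879.7 mm.

1879.7 mm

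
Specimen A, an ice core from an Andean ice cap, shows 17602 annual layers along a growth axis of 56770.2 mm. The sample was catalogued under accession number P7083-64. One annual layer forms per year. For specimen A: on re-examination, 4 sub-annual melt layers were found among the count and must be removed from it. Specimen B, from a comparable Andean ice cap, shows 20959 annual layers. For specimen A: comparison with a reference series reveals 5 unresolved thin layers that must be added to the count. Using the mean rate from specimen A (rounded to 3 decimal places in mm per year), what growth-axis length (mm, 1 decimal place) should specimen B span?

Specimen A: after corrections the count is 17602 − 4 + 5 = 17603 annual layers.
A: 56770.2 mm over 17603 years gives 56770.2 / 17603 ≈ 3.225 mm/yr.
Length of B = 3.225 × 20959 = 67592.8 mm.

67592.8 mm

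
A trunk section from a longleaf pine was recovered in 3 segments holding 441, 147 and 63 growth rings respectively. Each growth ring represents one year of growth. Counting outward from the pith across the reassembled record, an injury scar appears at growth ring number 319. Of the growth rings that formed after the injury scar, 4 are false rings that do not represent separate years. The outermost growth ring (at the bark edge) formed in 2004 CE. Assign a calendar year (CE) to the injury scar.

Total growth rings = 441 + 147 + 63 = 651.
Between growth ring 319 and the bark edge there are 651 − 319 = 332 growth rings.
332 − 4 false = 328 true growth rings after the injury scar.
The growth ring at the bark edge is 2004 CE, so the injury scar dates to 2004 − 328 = 1676 CE.

1676 CE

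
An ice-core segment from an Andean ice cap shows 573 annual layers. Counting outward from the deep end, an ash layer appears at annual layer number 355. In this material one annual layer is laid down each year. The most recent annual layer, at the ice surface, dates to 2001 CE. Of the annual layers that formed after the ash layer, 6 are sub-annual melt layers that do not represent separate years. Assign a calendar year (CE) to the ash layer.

1789 CE

The ash layer sits at annual layer 355 from the deep end, so 573 − 355 = 218 annual layers formed after it.
218 − 6 false = 212 true annual layers after the ash layer.
Counting back 212 years from 2001 CE places the ash layer in 2001 − 212 = 1789 CE.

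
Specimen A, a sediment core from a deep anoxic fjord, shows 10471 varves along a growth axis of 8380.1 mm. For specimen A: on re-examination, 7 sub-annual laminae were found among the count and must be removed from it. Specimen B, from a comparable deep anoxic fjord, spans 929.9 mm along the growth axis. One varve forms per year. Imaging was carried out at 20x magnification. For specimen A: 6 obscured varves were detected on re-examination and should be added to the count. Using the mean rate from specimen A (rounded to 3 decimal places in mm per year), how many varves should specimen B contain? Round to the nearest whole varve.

Specimen A: true varve count = 10471 − 7 + 6 = 10470.
A: Mean rate = 8380.1 mm / 10470 years ≈ 0.800 mm/yr.
Specimen B: 929.9 mm / 0.800 mm per year = 1162.38 years ≈ 1162 varves.

1162 varves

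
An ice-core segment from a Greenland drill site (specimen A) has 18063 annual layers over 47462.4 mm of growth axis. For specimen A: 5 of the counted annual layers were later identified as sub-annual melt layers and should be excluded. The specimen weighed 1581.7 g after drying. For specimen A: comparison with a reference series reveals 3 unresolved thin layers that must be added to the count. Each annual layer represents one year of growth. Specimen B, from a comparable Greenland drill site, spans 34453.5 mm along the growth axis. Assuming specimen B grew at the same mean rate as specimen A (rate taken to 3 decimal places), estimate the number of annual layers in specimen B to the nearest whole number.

Specimen A: adjusted count: 18063 − 5 + 3 = 18061 annual layers.
A: 47462.4 mm over 18061 years gives 47462.4 / 18061 ≈ 2.628 mm/yr.
Specimen B: 34453.5 mm / 2.628 mm per year = 13110.16 years ≈ 13110 annual layers.

13110 annual layers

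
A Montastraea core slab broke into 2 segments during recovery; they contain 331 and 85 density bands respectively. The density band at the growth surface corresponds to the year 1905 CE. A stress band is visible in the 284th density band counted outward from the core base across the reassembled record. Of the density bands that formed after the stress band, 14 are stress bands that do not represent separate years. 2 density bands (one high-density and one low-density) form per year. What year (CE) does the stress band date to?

1846 CE

Total density bands = 331 + 85 = 416.
The stress band sits at density band 284 from the core base, so 416 − 284 = 132 density bands formed after it.
Excluding 14 false density bands: 132 − 14 = 118.
With 2 density bands per year, 118 / 2 = 59 years.
Counting back 59 years from 1905 CE places the stress band in 1905 − 59 = 1846 CE.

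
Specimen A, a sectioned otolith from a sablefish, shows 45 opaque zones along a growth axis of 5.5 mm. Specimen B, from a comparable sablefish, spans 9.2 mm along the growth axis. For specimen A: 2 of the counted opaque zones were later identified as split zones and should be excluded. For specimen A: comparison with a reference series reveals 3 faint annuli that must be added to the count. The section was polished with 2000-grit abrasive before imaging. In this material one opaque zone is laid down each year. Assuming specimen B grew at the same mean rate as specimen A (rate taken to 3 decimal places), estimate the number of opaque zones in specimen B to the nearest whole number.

Specimen A: correcting the raw count gives 45 − 2 + 3 = 46 true opaque zones.
A: Mean rate = 5.5 mm / 46 years ≈ 0.120 mm per year.
Specimen B: 9.2 mm / 0.120 mm per year = 76.67 years ≈ 77 opaque zones.

77 opaque zones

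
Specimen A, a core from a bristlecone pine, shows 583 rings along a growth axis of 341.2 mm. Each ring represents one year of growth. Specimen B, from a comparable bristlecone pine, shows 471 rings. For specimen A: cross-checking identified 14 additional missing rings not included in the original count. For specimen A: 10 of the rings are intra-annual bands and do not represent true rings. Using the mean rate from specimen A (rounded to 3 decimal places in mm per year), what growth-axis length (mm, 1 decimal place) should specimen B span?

Specimen A: correcting the raw count gives 583 − 10 + 14 = 587 true rings.
A: Extension rate ≈ 341.2 / 587 = 0.581 mm per year.
B's length ≈ 0.581 × 471 = 273.7 mm.

273.7 mm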